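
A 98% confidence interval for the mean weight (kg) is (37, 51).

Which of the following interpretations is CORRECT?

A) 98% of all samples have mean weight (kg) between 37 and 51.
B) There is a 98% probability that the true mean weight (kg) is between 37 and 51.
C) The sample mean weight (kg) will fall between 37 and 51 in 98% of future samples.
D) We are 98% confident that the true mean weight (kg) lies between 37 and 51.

A confidence interval represents our confidence in the procedure, not a probability statement about the parameter.

Key concept: If we repeated this sampling process many times and computed a 98% CI each time, about 98% of those intervals would contain the true population parameter.

For this specific interval (37, 51):
- Midpoint (point estimate): 44
- Margin of error: 7

The correct interpretation is the one stating confidence that the true parameter lies in the interval — option D.

D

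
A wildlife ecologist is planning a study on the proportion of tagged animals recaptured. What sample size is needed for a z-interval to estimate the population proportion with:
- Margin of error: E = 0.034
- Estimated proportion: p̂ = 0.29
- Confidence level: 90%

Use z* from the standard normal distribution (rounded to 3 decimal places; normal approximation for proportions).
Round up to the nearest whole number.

Using z* for proportion z-interval (normal approximation).

For 90% confidence, z* = 1.645 (from standard normal table)

Sample size formula for proportion z-interval: n = z*²p̂(1-p̂)/E²

n = 1.645² × 0.29 × 0.71 / 0.034²
  = 2.706025 × 0.2059 / 0.001156
  = 481.9814

Round up to the nearest whole number: n = 482

482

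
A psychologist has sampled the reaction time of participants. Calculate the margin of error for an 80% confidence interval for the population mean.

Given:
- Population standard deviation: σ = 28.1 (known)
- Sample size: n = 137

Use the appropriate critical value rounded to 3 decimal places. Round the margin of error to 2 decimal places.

The population standard deviation σ is known, so use the z-interval margin of error formula.

For 80% confidence, z* = 1.282 (from standard normal table)

Margin of error formula for z-interval: E = z* × σ/√n

E = 1.282 × 28.1/√137
  = 1.282 × 2.400745
  = 3.0778

Rounded to 2 decimal places:

3.08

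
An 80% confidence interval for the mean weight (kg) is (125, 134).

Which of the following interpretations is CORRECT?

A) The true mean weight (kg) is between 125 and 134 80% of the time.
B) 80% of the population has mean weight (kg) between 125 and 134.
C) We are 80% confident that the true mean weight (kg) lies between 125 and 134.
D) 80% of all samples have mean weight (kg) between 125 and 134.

A confidence interval represents our confidence in the procedure, not a probability statement about the parameter.

Key concept: If we repeated this sampling process many times and computed an 80% CI each time, about 80% of those intervals would contain the true population parameter.

For this specific interval (125, 134):
- Midpoint (point estimate): 129.5
- Margin of error: 4.5

The correct interpretation is the one stating confidence that the true parameter lies in the interval — option C.

C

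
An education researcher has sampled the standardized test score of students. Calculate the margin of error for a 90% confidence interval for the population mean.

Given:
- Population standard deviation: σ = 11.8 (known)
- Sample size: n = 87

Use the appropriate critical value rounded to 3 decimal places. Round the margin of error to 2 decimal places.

The population standard deviation σ is known, so use the z-interval margin of error formula.

For 90% confidence, z* = 1.645 (from standard normal table)

Margin of error formula for z-interval: E = z* × σ/√n

E = 1.645 × 11.8/√87
  = 1.645 × 1.265093
  = 2.0811

Rounded to 2 decimal places:

2.08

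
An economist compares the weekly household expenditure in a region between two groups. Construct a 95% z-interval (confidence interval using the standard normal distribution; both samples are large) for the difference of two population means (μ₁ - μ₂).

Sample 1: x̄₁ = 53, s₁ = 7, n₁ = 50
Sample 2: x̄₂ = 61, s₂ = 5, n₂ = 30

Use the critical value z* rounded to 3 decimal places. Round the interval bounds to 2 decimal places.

Both samples are large (n₁ = 50 ≥ 30, n₂ = 30 ≥ 30), so a z-interval for the difference of means applies.

Point estimate: x̄₁ - x̄₂ = 53 - 61 = -8

Standard error: SE = √(s₁²/n₁ + s₂²/n₂)
= √(7²/50 + 5²/30)
= √(0.980000 + 0.833333)
= 1.346601

For 95% confidence, z* = 1.96 (from standard normal table)
Margin of error: E = z* × SE = 1.96 × 1.346601 = 2.6393

Z-interval: (x̄₁ - x̄₂) ± E = -8 ± 2.6393 = (-10.6393, -5.3607)

Rounded to 2 decimal places:

(-10.64, -5.36)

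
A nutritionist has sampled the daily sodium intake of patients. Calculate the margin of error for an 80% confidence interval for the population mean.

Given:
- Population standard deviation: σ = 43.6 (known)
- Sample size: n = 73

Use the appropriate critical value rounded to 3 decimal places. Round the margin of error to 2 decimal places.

The population standard deviation σ is known, so use the z-interval margin of error formula.

For 80% confidence, z* = 1.282 (from standard normal table)

Margin of error formula for z-interval: E = z* × σ/√n

E = 1.282 × 43.6/√73
  = 1.282 × 5.102994
  = 6.5420

Rounded to 2 decimal places:

6.54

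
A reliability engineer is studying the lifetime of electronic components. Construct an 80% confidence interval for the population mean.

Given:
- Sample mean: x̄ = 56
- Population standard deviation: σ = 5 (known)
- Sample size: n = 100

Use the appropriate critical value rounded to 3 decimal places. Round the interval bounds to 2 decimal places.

The population standard deviation σ is known, so use a z-interval (standard normal critical value).

For 80% confidence, z* = 1.282 (from standard normal table)

Standard error: SE = σ/√n = 5/√100 = 0.500000

Margin of error: E = z* × SE = 1.282 × 0.500000 = 0.6410

Z-interval: x̄ ± E = 56 ± 0.6410 = (55.3590, 56.6410)

Rounded to 2 decimal places:

(55.36, 56.64)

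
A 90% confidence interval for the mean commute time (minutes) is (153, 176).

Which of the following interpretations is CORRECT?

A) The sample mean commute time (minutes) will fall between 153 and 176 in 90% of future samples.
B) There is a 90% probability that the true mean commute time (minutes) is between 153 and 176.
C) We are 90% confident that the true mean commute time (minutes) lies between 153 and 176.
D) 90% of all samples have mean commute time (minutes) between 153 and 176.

A confidence interval represents our confidence in the procedure, not a probability statement about the parameter.

Key concept: If we repeated this sampling process many times and computed a 90% CI each time, about 90% of those intervals would contain the true population parameter.

For this specific interval (153, 176):
- Midpoint (point estimate): 164.5
- Margin of error: 11.5

The correct interpretation is the one stating confidence that the true parameter lies in the interval — option C.

C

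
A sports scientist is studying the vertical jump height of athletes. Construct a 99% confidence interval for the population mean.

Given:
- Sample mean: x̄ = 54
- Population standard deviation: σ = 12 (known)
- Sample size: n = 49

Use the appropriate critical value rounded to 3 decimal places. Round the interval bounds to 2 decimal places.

The population standard deviation σ is known, so use a z-interval (standard normal critical value).

For 99% confidence, z* = 2.576 (from standard normal table)

Standard error: SE = σ/√n = 12/√49 = 1.714286

Margin of error: E = z* × SE = 2.576 × 1.714286 = 4.4160

Z-interval: x̄ ± E = 54 ± 4.4160 = (49.5840, 58.4160)

Rounded to 2 decimal places:

(49.58, 58.42)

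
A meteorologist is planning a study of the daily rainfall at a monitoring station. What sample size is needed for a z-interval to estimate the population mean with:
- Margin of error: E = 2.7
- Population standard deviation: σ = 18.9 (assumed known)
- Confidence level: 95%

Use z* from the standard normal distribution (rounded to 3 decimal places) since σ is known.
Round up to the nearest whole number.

Using z* since population σ is known (z-interval formula).

For 95% confidence, z* = 1.96 (from standard normal table)

Sample size formula for z-interval: n = (z*σ/E)²

n = (1.96 × 18.9 / 2.7)²
  = (13.720000)²
  = 188.2384

Round up to the nearest whole number: n = 189

189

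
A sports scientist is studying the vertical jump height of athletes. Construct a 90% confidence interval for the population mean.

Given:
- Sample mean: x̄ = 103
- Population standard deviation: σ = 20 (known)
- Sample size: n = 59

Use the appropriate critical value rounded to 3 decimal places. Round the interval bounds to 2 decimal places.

The population standard deviation σ is known, so use a z-interval (standard normal critical value).

For 90% confidence, z* = 1.645 (from standard normal table)

Standard error: SE = σ/√n = 20/√59 = 2.603778

Margin of error: E = z* × SE = 1.645 × 2.603778 = 4.2832

Z-interval: x̄ ± E = 103 ± 4.2832 = (98.7168, 107.2832)

Rounded to 2 decimal places:

(98.72, 107.28)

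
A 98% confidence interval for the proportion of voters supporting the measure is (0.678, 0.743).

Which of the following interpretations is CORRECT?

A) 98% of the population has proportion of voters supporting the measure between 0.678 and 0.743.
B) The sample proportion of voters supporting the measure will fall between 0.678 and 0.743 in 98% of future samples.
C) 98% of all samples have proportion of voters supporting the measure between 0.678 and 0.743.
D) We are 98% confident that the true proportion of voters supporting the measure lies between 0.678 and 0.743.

A confidence interval represents our confidence in the procedure, not a probability statement about the parameter.

Key concept: If we repeated this sampling process many times and computed a 98% CI each time, about 98% of those intervals would contain the true population parameter.

For this specific interval (0.678, 0.743):
- Midpoint (point estimate): 0.7105
- Margin of error: 0.0325

The correct interpretation is the one stating confidence that the true parameter lies in the interval — option D.

D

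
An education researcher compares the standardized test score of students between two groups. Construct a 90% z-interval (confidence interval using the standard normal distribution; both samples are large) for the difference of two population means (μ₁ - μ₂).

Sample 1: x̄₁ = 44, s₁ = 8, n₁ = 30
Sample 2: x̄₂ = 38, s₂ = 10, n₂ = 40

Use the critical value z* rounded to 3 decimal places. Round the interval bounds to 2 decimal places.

Both samples are large (n₁ = 30 ≥ 30, n₂ = 40 ≥ 30), so a z-interval for the difference of means applies.

Point estimate: x̄₁ - x̄₂ = 44 - 38 = 6

Standard error: SE = √(s₁²/n₁ + s₂²/n₂)
= √(8²/30 + 10²/40)
= √(2.133333 + 2.500000)
= 2.152518

For 90% confidence, z* = 1.645 (from standard normal table)
Margin of error: E = z* × SE = 1.645 × 2.152518 = 3.5409

Z-interval: (x̄₁ - x̄₂) ± E = 6 ± 3.5409 = (2.4591, 9.5409)

Rounded to 2 decimal places:

(2.46, 9.54)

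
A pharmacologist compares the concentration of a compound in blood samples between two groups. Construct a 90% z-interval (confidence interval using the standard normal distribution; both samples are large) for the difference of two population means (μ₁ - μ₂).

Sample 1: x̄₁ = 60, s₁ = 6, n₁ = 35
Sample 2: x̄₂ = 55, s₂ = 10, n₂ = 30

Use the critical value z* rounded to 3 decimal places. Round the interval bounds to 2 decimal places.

Both samples are large (n₁ = 35 ≥ 30, n₂ = 30 ≥ 30), so a z-interval for the difference of means applies.

Point estimate: x̄₁ - x̄₂ = 60 - 55 = 5

Standard error: SE = √(s₁²/n₁ + s₂²/n₂)
= √(6²/35 + 10²/30)
= √(1.028571 + 3.333333)
= 2.088517

For 90% confidence, z* = 1.645 (from standard normal table)
Margin of error: E = z* × SE = 1.645 × 2.088517 = 3.4356

Z-interval: (x̄₁ - x̄₂) ± E = 5 ± 3.4356 = (1.5644, 8.4356)

Rounded to 2 decimal places:

(1.56, 8.44)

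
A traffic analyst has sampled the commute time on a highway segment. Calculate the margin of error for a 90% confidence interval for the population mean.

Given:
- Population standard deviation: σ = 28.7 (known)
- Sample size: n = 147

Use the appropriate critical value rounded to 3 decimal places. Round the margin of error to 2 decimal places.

The population standard deviation σ is known, so use the z-interval margin of error formula.

For 90% confidence, z* = 1.645 (from standard normal table)

Margin of error formula for z-interval: E = z* × σ/√n

E = 1.645 × 28.7/√147
  = 1.645 × 2.367136
  = 3.8939

Rounded to 2 decimal places:

3.89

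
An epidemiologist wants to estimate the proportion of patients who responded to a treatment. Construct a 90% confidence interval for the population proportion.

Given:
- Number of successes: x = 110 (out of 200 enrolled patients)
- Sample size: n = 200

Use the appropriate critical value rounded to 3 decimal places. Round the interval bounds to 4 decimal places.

Sample proportion: p̂ = 110/200 = 0.550000

Check conditions for normal approximation:
  np̂ = 110 ≥ 10 ✓
  n(1-p̂) = 90 ≥ 10 ✓

The sample is large enough, so use a z-interval (normal approximation) for the proportion.

For 90% confidence, z* = 1.645 (from standard normal table)

Standard error: SE = √(p̂(1-p̂)/n) = √(0.550000×0.450000/200) = 0.03517812

Margin of error: E = z* × SE = 1.645 × 0.03517812 = 0.057868

Z-interval: p̂ ± E = 0.550000 ± 0.057868 = (0.492132, 0.607868)

Rounded to 4 decimal places:

(0.4921, 0.6079)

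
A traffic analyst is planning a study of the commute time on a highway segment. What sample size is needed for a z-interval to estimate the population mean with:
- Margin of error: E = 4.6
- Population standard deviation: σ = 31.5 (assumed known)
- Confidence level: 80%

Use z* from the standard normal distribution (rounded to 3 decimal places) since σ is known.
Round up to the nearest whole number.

Using z* since population σ is known (z-interval formula).

For 80% confidence, z* = 1.282 (from standard normal table)

Sample size formula for z-interval: n = (z*σ/E)²

n = (1.282 × 31.5 / 4.6)²
  = (8.778913)²
  = 77.0693

Round up to the nearest whole number: n = 78

78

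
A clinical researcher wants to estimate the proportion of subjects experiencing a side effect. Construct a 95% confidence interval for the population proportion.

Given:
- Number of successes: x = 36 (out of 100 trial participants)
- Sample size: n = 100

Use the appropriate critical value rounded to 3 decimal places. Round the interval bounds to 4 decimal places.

Sample proportion: p̂ = 36/100 = 0.360000

Check conditions for normal approximation:
  np̂ = 36 ≥ 10 ✓
  n(1-p̂) = 64 ≥ 10 ✓

The sample is large enough, so use a z-interval (normal approximation) for the proportion.

For 95% confidence, z* = 1.96 (from standard normal table)

Standard error: SE = √(p̂(1-p̂)/n) = √(0.360000×0.640000/100) = 0.04800000

Margin of error: E = z* × SE = 1.96 × 0.04800000 = 0.094080

Z-interval: p̂ ± E = 0.360000 ± 0.094080 = (0.265920, 0.454080)

Rounded to 4 decimal places:

(0.2659, 0.4541)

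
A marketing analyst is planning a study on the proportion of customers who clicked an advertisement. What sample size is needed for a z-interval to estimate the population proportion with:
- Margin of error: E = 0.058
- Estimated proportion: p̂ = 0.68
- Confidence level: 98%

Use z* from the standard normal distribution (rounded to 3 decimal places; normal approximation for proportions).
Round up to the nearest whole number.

Using z* for proportion z-interval (normal approximation).

For 98% confidence, z* = 2.326 (from standard normal table)

Sample size formula for proportion z-interval: n = z*²p̂(1-p̂)/E²

n = 2.326² × 0.68 × 0.32 / 0.058²
  = 5.410276 × 0.2176 / 0.003364
  = 349.9632

Round up to the nearest whole number: n = 350

350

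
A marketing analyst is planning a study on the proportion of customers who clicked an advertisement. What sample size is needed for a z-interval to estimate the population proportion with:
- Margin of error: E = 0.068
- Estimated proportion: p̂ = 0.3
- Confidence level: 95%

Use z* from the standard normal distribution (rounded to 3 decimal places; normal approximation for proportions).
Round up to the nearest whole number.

Using z* for proportion z-interval (normal approximation).

For 95% confidence, z* = 1.96 (from standard normal table)

Sample size formula for proportion z-interval: n = z*²p̂(1-p̂)/E²

n = 1.96² × 0.3 × 0.7 / 0.068²
  = 3.8416 × 0.21 / 0.004624
  = 174.4671

Round up to the nearest whole number: n = 175

175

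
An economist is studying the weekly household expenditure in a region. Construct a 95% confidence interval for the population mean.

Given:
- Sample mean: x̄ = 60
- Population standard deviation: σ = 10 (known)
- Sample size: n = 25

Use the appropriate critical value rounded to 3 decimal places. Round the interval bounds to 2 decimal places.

The population standard deviation σ is known, so use a z-interval (standard normal critical value).

For 95% confidence, z* = 1.96 (from standard normal table)

Standard error: SE = σ/√n = 10/√25 = 2.000000

Margin of error: E = z* × SE = 1.96 × 2.000000 = 3.9200

Z-interval: x̄ ± E = 60 ± 3.9200 = (56.0800, 63.9200)

Rounded to 2 decimal places:

(56.08, 63.92)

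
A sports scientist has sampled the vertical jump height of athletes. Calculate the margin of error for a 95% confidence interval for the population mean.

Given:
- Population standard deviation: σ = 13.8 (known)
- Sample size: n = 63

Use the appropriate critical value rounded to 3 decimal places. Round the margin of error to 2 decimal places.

The population standard deviation σ is known, so use the z-interval margin of error formula.

For 95% confidence, z* = 1.96 (from standard normal table)

Margin of error formula for z-interval: E = z* × σ/√n

E = 1.96 × 13.8/√63
  = 1.96 × 1.738637
  = 3.4077

Rounded to 2 decimal places:

3.41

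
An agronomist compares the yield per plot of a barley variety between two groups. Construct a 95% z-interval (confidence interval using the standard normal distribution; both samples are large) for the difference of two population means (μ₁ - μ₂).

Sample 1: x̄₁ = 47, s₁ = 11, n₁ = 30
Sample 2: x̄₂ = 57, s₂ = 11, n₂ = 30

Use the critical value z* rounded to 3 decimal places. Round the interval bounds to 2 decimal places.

Both samples are large (n₁ = 30 ≥ 30, n₂ = 30 ≥ 30), so a z-interval for the difference of means applies.

Point estimate: x̄₁ - x̄₂ = 47 - 57 = -10

Standard error: SE = √(s₁²/n₁ + s₂²/n₂)
= √(11²/30 + 11²/30)
= √(4.033333 + 4.033333)
= 2.840188

For 95% confidence, z* = 1.96 (from standard normal table)
Margin of error: E = z* × SE = 1.96 × 2.840188 = 5.5668

Z-interval: (x̄₁ - x̄₂) ± E = -10 ± 5.5668 = (-15.5668, -4.4332)

Rounded to 2 decimal places:

(-15.57, -4.43)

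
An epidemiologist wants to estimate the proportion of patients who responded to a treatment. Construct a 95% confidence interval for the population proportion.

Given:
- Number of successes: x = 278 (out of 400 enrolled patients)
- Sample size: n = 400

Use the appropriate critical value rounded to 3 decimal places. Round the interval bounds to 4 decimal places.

Sample proportion: p̂ = 278/400 = 0.695000

Check conditions for normal approximation:
  np̂ = 278 ≥ 10 ✓
  n(1-p̂) = 122 ≥ 10 ✓

The sample is large enough, so use a z-interval (normal approximation) for the proportion.

For 95% confidence, z* = 1.96 (from standard normal table)

Standard error: SE = √(p̂(1-p̂)/n) = √(0.695000×0.305000/400) = 0.02302037

Margin of error: E = z* × SE = 1.96 × 0.02302037 = 0.045120

Z-interval: p̂ ± E = 0.695000 ± 0.045120 = (0.649880, 0.740120)

Rounded to 4 decimal places:

(0.6499, 0.7401)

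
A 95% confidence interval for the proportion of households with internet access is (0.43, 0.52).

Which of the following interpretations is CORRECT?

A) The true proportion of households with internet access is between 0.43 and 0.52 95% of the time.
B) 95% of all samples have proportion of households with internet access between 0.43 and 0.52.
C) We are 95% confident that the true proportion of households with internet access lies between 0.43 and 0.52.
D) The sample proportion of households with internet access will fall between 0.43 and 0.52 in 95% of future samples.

A confidence interval represents our confidence in the procedure, not a probability statement about the parameter.

Key concept: If we repeated this sampling process many times and computed a 95% CI each time, about 95% of those intervals would contain the true population parameter.

For this specific interval (0.43, 0.52):
- Midpoint (point estimate): 0.475
- Margin of error: 0.045

The correct interpretation is the one stating confidence that the true parameter lies in the interval — option C.

C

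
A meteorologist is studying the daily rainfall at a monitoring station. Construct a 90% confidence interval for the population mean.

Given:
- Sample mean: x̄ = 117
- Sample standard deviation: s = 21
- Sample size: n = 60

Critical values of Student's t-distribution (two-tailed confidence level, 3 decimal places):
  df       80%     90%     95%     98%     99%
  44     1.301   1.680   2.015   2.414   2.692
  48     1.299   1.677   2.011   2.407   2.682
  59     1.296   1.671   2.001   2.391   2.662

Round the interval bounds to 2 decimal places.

The population standard deviation σ is unknown (only the sample standard deviation s is given), so use a t-interval with df = n - 1 = 60 - 1 = 59.

For 90% confidence with df = 59, t* = 1.671 (from t-table)

Standard error: SE = s/√n = 21/√60 = 2.711088

Margin of error: E = t* × SE = 1.671 × 2.711088 = 4.5302

T-interval: x̄ ± E = 117 ± 4.5302 = (112.4698, 121.5302)

Rounded to 2 decimal places:

(112.47, 121.53)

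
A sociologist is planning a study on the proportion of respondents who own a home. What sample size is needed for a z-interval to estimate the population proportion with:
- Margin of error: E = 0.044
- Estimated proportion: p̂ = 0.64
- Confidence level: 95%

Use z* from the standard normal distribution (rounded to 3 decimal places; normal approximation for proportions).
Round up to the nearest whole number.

Using z* for proportion z-interval (normal approximation).

For 95% confidence, z* = 1.96 (from standard normal table)

Sample size formula for proportion z-interval: n = z*²p̂(1-p̂)/E²

n = 1.96² × 0.64 × 0.36 / 0.044²
  = 3.8416 × 0.2304 / 0.001936
  = 457.1821

Round up to the nearest whole number: n = 458

458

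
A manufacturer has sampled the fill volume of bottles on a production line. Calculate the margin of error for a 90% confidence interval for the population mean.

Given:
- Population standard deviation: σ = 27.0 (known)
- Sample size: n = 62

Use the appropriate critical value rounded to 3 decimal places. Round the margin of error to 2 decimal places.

The population standard deviation σ is known, so use the z-interval margin of error formula.

For 90% confidence, z* = 1.645 (from standard normal table)

Margin of error formula for z-interval: E = z* × σ/√n

E = 1.645 × 27.0/√62
  = 1.645 × 3.429003
  = 5.6407

Rounded to 2 decimal places:

5.64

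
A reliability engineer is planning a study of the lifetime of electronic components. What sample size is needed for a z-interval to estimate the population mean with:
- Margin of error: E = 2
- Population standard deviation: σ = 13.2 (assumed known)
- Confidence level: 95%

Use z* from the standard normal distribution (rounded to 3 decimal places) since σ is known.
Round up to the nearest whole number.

Using z* since population σ is known (z-interval formula).

For 95% confidence, z* = 1.96 (from standard normal table)

Sample size formula for z-interval: n = (z*σ/E)²

n = (1.96 × 13.2 / 2)²
  = (12.936000)²
  = 167.3401

Round up to the nearest whole number: n = 168

168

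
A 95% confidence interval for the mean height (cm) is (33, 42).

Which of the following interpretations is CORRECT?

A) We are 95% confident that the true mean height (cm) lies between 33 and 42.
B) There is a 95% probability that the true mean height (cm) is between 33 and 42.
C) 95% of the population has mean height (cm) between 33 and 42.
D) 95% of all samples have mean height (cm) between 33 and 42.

A confidence interval represents our confidence in the procedure, not a probability statement about the parameter.

Key concept: If we repeated this sampling process many times and computed a 95% CI each time, about 95% of those intervals would contain the true population parameter.

For this specific interval (33, 42):
- Midpoint (point estimate): 37.5
- Margin of error: 4.5

The correct interpretation is the one stating confidence that the true parameter lies in the interval — option A.

A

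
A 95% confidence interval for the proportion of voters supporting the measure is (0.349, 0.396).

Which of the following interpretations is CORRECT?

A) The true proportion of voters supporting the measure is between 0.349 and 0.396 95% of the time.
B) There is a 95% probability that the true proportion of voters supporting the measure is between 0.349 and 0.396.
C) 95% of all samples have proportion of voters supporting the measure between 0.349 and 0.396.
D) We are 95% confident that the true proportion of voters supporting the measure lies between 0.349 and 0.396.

A confidence interval represents our confidence in the procedure, not a probability statement about the parameter.

Key concept: If we repeated this sampling process many times and computed a 95% CI each time, about 95% of those intervals would contain the true population parameter.

For this specific interval (0.349, 0.396):
- Midpoint (point estimate): 0.3725
- Margin of error: 0.0235

The correct interpretation is the one stating confidence that the true parameter lies in the interval — option D.

D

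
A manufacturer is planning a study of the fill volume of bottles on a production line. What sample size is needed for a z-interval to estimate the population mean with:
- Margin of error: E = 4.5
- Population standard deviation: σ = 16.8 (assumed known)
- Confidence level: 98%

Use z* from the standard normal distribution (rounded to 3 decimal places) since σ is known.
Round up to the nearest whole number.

Using z* since population σ is known (z-interval formula).

For 98% confidence, z* = 2.326 (from standard normal table)

Sample size formula for z-interval: n = (z*σ/E)²

n = (2.326 × 16.8 / 4.5)²
  = (8.683733)²
  = 75.4072

Round up to the nearest whole number: n = 76

76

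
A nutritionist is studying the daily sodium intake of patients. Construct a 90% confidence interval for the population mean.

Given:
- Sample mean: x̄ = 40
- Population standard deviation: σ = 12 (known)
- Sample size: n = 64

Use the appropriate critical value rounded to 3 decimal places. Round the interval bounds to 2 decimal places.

The population standard deviation σ is known, so use a z-interval (standard normal critical value).

For 90% confidence, z* = 1.645 (from standard normal table)

Standard error: SE = σ/√n = 12/√64 = 1.500000

Margin of error: E = z* × SE = 1.645 × 1.500000 = 2.4675

Z-interval: x̄ ± E = 40 ± 2.4675 = (37.5325, 42.4675)

Rounded to 2 decimal places:

(37.53, 42.47)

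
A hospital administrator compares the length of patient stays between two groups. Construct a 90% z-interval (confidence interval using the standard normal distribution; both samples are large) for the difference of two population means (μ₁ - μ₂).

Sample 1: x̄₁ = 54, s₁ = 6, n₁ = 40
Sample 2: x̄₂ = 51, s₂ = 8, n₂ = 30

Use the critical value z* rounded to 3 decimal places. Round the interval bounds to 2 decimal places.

Both samples are large (n₁ = 40 ≥ 30, n₂ = 30 ≥ 30), so a z-interval for the difference of means applies.

Point estimate: x̄₁ - x̄₂ = 54 - 51 = 3

Standard error: SE = √(s₁²/n₁ + s₂²/n₂)
= √(6²/40 + 8²/30)
= √(0.9000000 + 2.1333333)
= 1.7416467

For 90% confidence, z* = 1.645 (from standard normal table)
Margin of error: E = z* × SE = 1.645 × 1.7416467 = 2.86501

Z-interval: (x̄₁ - x̄₂) ± E = 3 ± 2.86501 = (0.13499, 5.86501)

Rounded to 2 decimal places:

(0.13, 5.87)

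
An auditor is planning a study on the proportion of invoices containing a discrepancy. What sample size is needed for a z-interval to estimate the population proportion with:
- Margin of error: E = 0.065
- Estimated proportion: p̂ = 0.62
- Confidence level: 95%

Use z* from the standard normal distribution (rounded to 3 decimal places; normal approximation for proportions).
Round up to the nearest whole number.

Using z* for proportion z-interval (normal approximation).

For 95% confidence, z* = 1.96 (from standard normal table)

Sample size formula for proportion z-interval: n = z*²p̂(1-p̂)/E²

n = 1.96² × 0.62 × 0.38 / 0.065²
  = 3.8416 × 0.2356 / 0.004225
  = 214.2203

Round up to the nearest whole number: n = 215

215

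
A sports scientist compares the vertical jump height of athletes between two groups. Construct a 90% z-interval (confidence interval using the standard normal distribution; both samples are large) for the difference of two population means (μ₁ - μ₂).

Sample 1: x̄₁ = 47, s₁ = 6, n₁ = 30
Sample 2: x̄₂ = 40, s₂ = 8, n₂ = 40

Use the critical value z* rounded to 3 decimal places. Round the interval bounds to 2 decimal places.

Both samples are large (n₁ = 30 ≥ 30, n₂ = 40 ≥ 30), so a z-interval for the difference of means applies.

Point estimate: x̄₁ - x̄₂ = 47 - 40 = 7

Standard error: SE = √(s₁²/n₁ + s₂²/n₂)
= √(6²/30 + 8²/40)
= √(1.200000 + 1.600000)
= 1.673320

For 90% confidence, z* = 1.645 (from standard normal table)
Margin of error: E = z* × SE = 1.645 × 1.673320 = 2.7526

Z-interval: (x̄₁ - x̄₂) ± E = 7 ± 2.7526 = (4.2474, 9.7526)

Rounded to 2 decimal places:

(4.25, 9.75)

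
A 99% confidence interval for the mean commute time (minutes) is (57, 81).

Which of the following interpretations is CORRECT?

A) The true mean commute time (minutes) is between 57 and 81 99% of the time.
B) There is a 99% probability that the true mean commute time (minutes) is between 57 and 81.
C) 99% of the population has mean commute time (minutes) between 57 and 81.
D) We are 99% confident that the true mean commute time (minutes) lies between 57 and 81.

A confidence interval represents our confidence in the procedure, not a probability statement about the parameter.

Key concept: If we repeated this sampling process many times and computed a 99% CI each time, about 99% of those intervals would contain the true population parameter.

For this specific interval (57, 81):
- Midpoint (point estimate): 69
- Margin of error: 12

The correct interpretation is the one stating confidence that the true parameter lies in the interval — option D.

D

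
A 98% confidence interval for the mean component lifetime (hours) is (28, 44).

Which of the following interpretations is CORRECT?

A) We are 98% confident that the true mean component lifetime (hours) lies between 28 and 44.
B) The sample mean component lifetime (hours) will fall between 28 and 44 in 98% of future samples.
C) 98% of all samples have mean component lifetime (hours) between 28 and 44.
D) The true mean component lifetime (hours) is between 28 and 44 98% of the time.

A confidence interval represents our confidence in the procedure, not a probability statement about the parameter.

Key concept: If we repeated this sampling process many times and computed a 98% CI each time, about 98% of those intervals would contain the true population parameter.

For this specific interval (28, 44):
- Midpoint (point estimate): 36
- Margin of error: 8

The correct interpretation is the one stating confidence that the true parameter lies in the interval — option A.

A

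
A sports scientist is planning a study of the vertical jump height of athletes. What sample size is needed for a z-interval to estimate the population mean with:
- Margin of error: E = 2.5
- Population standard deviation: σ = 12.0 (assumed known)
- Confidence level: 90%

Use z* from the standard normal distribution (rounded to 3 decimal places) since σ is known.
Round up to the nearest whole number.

Using z* since population σ is known (z-interval formula).

For 90% confidence, z* = 1.645 (from standard normal table)

Sample size formula for z-interval: n = (z*σ/E)²

n = (1.645 × 12.0 / 2.5)²
  = (7.896000)²
  = 62.3468

Round up to the nearest whole number: n = 63

63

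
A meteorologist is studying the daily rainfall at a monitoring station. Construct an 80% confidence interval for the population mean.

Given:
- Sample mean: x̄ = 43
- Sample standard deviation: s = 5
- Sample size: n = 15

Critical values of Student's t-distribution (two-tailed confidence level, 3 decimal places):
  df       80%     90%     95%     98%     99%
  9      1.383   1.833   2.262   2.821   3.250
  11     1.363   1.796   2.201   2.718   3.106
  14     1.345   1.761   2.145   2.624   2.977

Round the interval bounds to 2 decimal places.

The population standard deviation σ is unknown (only the sample standard deviation s is given), so use a t-interval with df = n - 1 = 15 - 1 = 14.

For 80% confidence with df = 14, t* = 1.345 (from t-table)

Standard error: SE = s/√n = 5/√15 = 1.290994

Margin of error: E = t* × SE = 1.345 × 1.290994 = 1.7364

T-interval: x̄ ± E = 43 ± 1.7364 = (41.2636, 44.7364)

Rounded to 2 decimal places:

(41.26, 44.74)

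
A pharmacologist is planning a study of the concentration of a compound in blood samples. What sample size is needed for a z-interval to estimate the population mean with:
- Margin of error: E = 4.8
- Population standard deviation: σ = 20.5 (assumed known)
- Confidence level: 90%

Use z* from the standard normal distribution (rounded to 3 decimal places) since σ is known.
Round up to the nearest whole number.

Using z* since population σ is known (z-interval formula).

For 90% confidence, z* = 1.645 (from standard normal table)

Sample size formula for z-interval: n = (z*σ/E)²

n = (1.645 × 20.5 / 4.8)²
  = (7.025521)²
  = 49.3579

Round up to the nearest whole number: n = 50

50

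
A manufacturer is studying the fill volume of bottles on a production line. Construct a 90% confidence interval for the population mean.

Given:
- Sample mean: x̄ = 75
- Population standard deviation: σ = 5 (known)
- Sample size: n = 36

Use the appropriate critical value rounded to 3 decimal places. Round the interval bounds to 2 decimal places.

The population standard deviation σ is known, so use a z-interval (standard normal critical value).

For 90% confidence, z* = 1.645 (from standard normal table)

Standard error: SE = σ/√n = 5/√36 = 0.833333

Margin of error: E = z* × SE = 1.645 × 0.833333 = 1.3708

Z-interval: x̄ ± E = 75 ± 1.3708 = (73.6292, 76.3708)

Rounded to 2 decimal places:

(73.63, 76.37)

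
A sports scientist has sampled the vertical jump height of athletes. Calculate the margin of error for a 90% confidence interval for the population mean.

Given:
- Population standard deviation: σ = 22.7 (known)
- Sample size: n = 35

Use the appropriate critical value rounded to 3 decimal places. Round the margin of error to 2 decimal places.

The population standard deviation σ is known, so use the z-interval margin of error formula.

For 90% confidence, z* = 1.645 (from standard normal table)

Margin of error formula for z-interval: E = z* × σ/√n

E = 1.645 × 22.7/√35
  = 1.645 × 3.837000
  = 6.3119

Rounded to 2 decimal places:

6.31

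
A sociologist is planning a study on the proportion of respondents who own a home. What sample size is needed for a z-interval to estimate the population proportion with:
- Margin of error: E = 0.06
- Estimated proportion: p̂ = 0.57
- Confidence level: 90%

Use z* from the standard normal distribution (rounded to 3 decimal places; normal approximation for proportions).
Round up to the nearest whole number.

Using z* for proportion z-interval (normal approximation).

For 90% confidence, z* = 1.645 (from standard normal table)

Sample size formula for proportion z-interval: n = z*²p̂(1-p̂)/E²

n = 1.645² × 0.57 × 0.43 / 0.06²
  = 2.706025 × 0.2451 / 0.0036
  = 184.2352

Round up to the nearest whole number: n = 185

185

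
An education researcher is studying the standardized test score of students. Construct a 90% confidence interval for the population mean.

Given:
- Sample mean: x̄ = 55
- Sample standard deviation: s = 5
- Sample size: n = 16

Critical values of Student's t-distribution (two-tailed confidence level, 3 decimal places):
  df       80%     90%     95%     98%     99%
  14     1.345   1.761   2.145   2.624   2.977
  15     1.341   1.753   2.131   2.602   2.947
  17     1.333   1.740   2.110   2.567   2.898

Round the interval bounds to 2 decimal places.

The population standard deviation σ is unknown (only the sample standard deviation s is given), so use a t-interval with df = n - 1 = 16 - 1 = 15.

For 90% confidence with df = 15, t* = 1.753 (from t-table)

Standard error: SE = s/√n = 5/√16 = 1.250000

Margin of error: E = t* × SE = 1.753 × 1.250000 = 2.1912

T-interval: x̄ ± E = 55 ± 2.1912 = (52.8088, 57.1912)

Rounded to 2 decimal places:

(52.81, 57.19)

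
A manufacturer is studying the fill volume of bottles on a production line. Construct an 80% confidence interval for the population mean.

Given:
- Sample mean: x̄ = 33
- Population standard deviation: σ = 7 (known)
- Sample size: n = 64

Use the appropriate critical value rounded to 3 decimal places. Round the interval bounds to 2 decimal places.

The population standard deviation σ is known, so use a z-interval (standard normal critical value).

For 80% confidence, z* = 1.282 (from standard normal table)

Standard error: SE = σ/√n = 7/√64 = 0.875000

Margin of error: E = z* × SE = 1.282 × 0.875000 = 1.1218

Z-interval: x̄ ± E = 33 ± 1.1218 = (31.8783, 34.1217)

Rounded to 2 decimal places:

(31.88, 34.12)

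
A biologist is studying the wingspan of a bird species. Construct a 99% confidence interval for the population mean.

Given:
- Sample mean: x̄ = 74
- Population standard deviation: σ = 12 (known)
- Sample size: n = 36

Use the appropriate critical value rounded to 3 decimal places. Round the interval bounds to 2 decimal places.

The population standard deviation σ is known, so use a z-interval (standard normal critical value).

For 99% confidence, z* = 2.576 (from standard normal table)

Standard error: SE = σ/√n = 12/√36 = 2.000000

Margin of error: E = z* × SE = 2.576 × 2.000000 = 5.1520

Z-interval: x̄ ± E = 74 ± 5.1520 = (68.8480, 79.1520)

Rounded to 2 decimal places:

(68.85, 79.15)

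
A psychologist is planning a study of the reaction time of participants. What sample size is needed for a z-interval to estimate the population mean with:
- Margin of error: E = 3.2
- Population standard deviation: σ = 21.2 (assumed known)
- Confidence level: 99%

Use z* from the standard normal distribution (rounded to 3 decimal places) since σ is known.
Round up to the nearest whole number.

Using z* since population σ is known (z-interval formula).

For 99% confidence, z* = 2.576 (from standard normal table)

Sample size formula for z-interval: n = (z*σ/E)²

n = (2.576 × 21.2 / 3.2)²
  = (17.066000)²
  = 291.2484

Round up to the nearest whole number: n = 292

292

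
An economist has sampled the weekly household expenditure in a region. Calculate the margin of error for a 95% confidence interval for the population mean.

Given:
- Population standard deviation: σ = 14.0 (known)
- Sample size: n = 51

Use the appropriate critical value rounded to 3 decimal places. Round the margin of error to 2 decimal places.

The population standard deviation σ is known, so use the z-interval margin of error formula.

For 95% confidence, z* = 1.96 (from standard normal table)

Margin of error formula for z-interval: E = z* × σ/√n

E = 1.96 × 14.0/√51
  = 1.96 × 1.960392
  = 3.8424

Rounded to 2 decimal places:

3.84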